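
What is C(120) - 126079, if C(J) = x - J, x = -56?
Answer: -126255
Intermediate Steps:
C(J) = -56 - J
C(120) - 126079 = (-56 - 1*120) - 126079 = (-56 - 120) - 126079 = -176 - 126079 = -126255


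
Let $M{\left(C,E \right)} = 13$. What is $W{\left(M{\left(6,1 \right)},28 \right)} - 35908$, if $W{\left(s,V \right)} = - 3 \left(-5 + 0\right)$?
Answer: $-35893$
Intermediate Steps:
$W{\left(s,V \right)} = 15$ ($W{\left(s,V \right)} = \left(-3\right) \left(-5\right) = 15$)
$W{\left(M{\left(6,1 \right)},28 \right)} - 35908 = 15 - 35908 = -35893$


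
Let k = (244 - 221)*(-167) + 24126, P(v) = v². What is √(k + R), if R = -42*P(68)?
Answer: I*√173923 ≈ 417.04*I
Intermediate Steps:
R = -194208 (R = -42*68² = -42*4624 = -194208)
k = 20285 (k = 23*(-167) + 24126 = -3841 + 24126 = 20285)
√(k + R) = √(20285 - 194208) = √(-173923) = I*√173923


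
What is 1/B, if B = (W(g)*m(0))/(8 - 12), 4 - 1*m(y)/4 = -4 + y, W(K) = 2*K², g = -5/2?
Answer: -1/100 ≈ -0.010000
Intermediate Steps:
g = -5/2 (g = -5*½ = -5/2 ≈ -2.5000)
m(y) = 32 - 4*y (m(y) = 16 - 4*(-4 + y) = 16 + (16 - 4*y) = 32 - 4*y)
B = -100 (B = ((2*(-5/2)²)*(32 - 4*0))/(8 - 12) = ((2*(25/4))*(32 + 0))/(-4) = ((25/2)*32)*(-¼) = 400*(-¼) = -100)
1/B = 1/(-100) = -1/100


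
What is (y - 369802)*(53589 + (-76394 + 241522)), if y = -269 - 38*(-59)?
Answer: -80450455393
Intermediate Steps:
y = 1973 (y = -269 + 2242 = 1973)
(y - 369802)*(53589 + (-76394 + 241522)) = (1973 - 369802)*(53589 + (-76394 + 241522)) = -367829*(53589 + 165128) = -367829*218717 = -80450455393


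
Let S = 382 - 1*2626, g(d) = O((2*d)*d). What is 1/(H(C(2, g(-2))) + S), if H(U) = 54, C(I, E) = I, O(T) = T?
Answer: -1/2190 ≈ -0.00045662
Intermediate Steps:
g(d) = 2*d² (g(d) = (2*d)*d = 2*d²)
S = -2244 (S = 382 - 2626 = -2244)
1/(H(C(2, g(-2))) + S) = 1/(54 - 2244) = 1/(-2190) = -1/2190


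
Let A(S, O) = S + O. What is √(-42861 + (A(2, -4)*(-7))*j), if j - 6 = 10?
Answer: I*√42637 ≈ 206.49*I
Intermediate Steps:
j = 16 (j = 6 + 10 = 16)
A(S, O) = O + S
√(-42861 + (A(2, -4)*(-7))*j) = √(-42861 + ((-4 + 2)*(-7))*16) = √(-42861 - 2*(-7)*16) = √(-42861 + 14*16) = √(-42861 + 224) = √(-42637) = I*√42637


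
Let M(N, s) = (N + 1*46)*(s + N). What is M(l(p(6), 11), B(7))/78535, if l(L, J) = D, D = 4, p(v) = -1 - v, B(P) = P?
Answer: 110/15707 ≈ 0.0070032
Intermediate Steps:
l(L, J) = 4
M(N, s) = (46 + N)*(N + s) (M(N, s) = (N + 46)*(N + s) = (46 + N)*(N + s))
M(l(p(6), 11), B(7))/78535 = (4² + 46*4 + 46*7 + 4*7)/78535 = (16 + 184 + 322 + 28)*(1/78535) = 550*(1/78535) = 110/15707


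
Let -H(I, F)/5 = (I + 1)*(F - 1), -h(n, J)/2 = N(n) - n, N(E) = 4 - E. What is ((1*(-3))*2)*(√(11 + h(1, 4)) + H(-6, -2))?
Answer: 450 - 6*√7 ≈ 434.13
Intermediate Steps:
h(n, J) = -8 + 4*n (h(n, J) = -2*((4 - n) - n) = -2*(4 - 2*n) = -8 + 4*n)
H(I, F) = -5*(1 + I)*(-1 + F) (H(I, F) = -5*(I + 1)*(F - 1) = -5*(1 + I)*(-1 + F))
((1*(-3))*2)*(√(11 + h(1, 4)) + H(-6, -2)) = ((1*(-3))*2)*(√(11 + (-8 + 4*1)) + (5 - 5*(-2) + 5*(-6) - 5*(-2)*(-6))) = (-3*2)*(√(11 + (-8 + 4)) + (5 + 10 - 30 - 60)) = -6*(√(11 - 4) - 75) = -6*(√7 - 75) = -6*(-75 + √7) = 450 - 6*√7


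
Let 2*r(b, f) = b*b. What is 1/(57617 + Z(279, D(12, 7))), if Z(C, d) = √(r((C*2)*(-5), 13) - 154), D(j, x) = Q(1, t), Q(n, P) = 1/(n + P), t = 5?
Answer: 57617/3315826793 - 2*√972974/3315826793 ≈ 1.6781e-5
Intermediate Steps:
Q(n, P) = 1/(P + n)
r(b, f) = b²/2 (r(b, f) = (b*b)/2 = b²/2)
D(j, x) = ⅙ (D(j, x) = 1/(5 + 1) = 1/6 = ⅙)
Z(C, d) = √(-154 + 50*C²) (Z(C, d) = √(((C*2)*(-5))²/2 - 154) = √(((2*C)*(-5))²/2 - 154) = √((-10*C)²/2 - 154) = √((100*C²)/2 - 154) = √(50*C² - 154) = √(-154 + 50*C²))
1/(57617 + Z(279, D(12, 7))) = 1/(57617 + √(-154 + 50*279²)) = 1/(57617 + √(-154 + 50*77841)) = 1/(57617 + √(-154 + 3892050)) = 1/(57617 + √3891896) = 1/(57617 + 2*√972974)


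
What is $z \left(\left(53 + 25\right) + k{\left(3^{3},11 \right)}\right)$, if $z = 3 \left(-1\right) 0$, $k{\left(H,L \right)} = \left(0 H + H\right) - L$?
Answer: $0$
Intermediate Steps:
$k{\left(H,L \right)} = H - L$ ($k{\left(H,L \right)} = \left(0 + H\right) - L = H - L$)
$z = 0$ ($z = \left(-3\right) 0 = 0$)
$z \left(\left(53 + 25\right) + k{\left(3^{3},11 \right)}\right) = 0 \left(\left(53 + 25\right) + \left(3^{3} - 11\right)\right) = 0 \left(78 + \left(27 - 11\right)\right) = 0 \left(78 + 16\right) = 0 \cdot 94 = 0$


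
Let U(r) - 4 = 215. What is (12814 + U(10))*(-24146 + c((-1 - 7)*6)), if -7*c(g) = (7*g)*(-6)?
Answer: -318448322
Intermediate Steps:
U(r) = 219 (U(r) = 4 + 215 = 219)
c(g) = 6*g (c(g) = -7*g*(-6)/7 = -(-6)*g = 6*g)
(12814 + U(10))*(-24146 + c((-1 - 7)*6)) = (12814 + 219)*(-24146 + 6*((-1 - 7)*6)) = 13033*(-24146 + 6*(-8*6)) = 13033*(-24146 + 6*(-48)) = 13033*(-24146 - 288) = 13033*(-24434) = -318448322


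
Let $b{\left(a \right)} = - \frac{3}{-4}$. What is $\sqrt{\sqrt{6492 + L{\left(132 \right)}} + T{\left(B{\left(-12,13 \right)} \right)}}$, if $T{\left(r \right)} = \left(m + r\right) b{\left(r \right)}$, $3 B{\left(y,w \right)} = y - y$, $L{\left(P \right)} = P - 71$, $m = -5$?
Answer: $\frac{\sqrt{-15 + 4 \sqrt{6553}}}{2} \approx 8.7864$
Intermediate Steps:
$b{\left(a \right)} = \frac{3}{4}$ ($b{\left(a \right)} = \left(-3\right) \left(- \frac{1}{4}\right) = \frac{3}{4}$)
$L{\left(P \right)} = -71 + P$
$B{\left(y,w \right)} = 0$ ($B{\left(y,w \right)} = \frac{y - y}{3} = \frac{1}{3} \cdot 0 = 0$)
$T{\left(r \right)} = - \frac{15}{4} + \frac{3 r}{4}$ ($T{\left(r \right)} = \left(-5 + r\right) \frac{3}{4} = - \frac{15}{4} + \frac{3 r}{4}$)
$\sqrt{\sqrt{6492 + L{\left(132 \right)}} + T{\left(B{\left(-12,13 \right)} \right)}} = \sqrt{\sqrt{6492 + \left(-71 + 132\right)} + \left(- \frac{15}{4} + \frac{3}{4} \cdot 0\right)} = \sqrt{\sqrt{6492 + 61} + \left(- \frac{15}{4} + 0\right)} = \sqrt{\sqrt{6553} - \frac{15}{4}} = \sqrt{- \frac{15}{4} + \sqrt{6553}}$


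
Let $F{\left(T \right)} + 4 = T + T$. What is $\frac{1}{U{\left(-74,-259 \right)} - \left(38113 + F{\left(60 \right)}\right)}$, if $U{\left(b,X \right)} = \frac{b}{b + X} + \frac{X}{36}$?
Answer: $- \frac{36}{1376495} \approx -2.6153 \cdot 10^{-5}$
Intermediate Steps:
$U{\left(b,X \right)} = \frac{X}{36} + \frac{b}{X + b}$ ($U{\left(b,X \right)} = \frac{b}{X + b} + X \frac{1}{36} = \frac{b}{X + b} + \frac{X}{36} = \frac{X}{36} + \frac{b}{X + b}$)
$F{\left(T \right)} = -4 + 2 T$ ($F{\left(T \right)} = -4 + \left(T + T\right) = -4 + 2 T$)
$\frac{1}{U{\left(-74,-259 \right)} - \left(38113 + F{\left(60 \right)}\right)} = \frac{1}{\frac{-74 + \frac{\left(-259\right)^{2}}{36} + \frac{1}{36} \left(-259\right) \left(-74\right)}{-259 - 74} - \left(38109 + 120\right)} = \frac{1}{\frac{-74 + \frac{1}{36} \cdot 67081 + \frac{9583}{18}}{-333} - 38229} = \frac{1}{- \frac{-74 + \frac{67081}{36} + \frac{9583}{18}}{333} - 38229} = \frac{1}{\left(- \frac{1}{333}\right) \frac{9287}{4} - 38229} = \frac{1}{- \frac{251}{36} - 38229} = \frac{1}{- \frac{1376495}{36}} = - \frac{36}{1376495}$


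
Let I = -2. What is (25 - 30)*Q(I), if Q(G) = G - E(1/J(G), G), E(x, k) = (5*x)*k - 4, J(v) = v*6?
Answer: -35/6 ≈ -5.8333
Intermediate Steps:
J(v) = 6*v
E(x, k) = -4 + 5*k*x (E(x, k) = 5*k*x - 4 = -4 + 5*k*x)
Q(G) = 19/6 + G (Q(G) = G - (-4 + 5*G/((6*G))) = G - (-4 + 5*G*(1/(6*G))) = G - (-4 + 5/6) = G - 1*(-19/6) = G + 19/6 = 19/6 + G)
(25 - 30)*Q(I) = (25 - 30)*(19/6 - 2) = -5*7/6 = -35/6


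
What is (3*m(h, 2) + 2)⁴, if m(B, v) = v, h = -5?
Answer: 4096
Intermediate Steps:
(3*m(h, 2) + 2)⁴ = (3*2 + 2)⁴ = (6 + 2)⁴ = 8⁴ = 4096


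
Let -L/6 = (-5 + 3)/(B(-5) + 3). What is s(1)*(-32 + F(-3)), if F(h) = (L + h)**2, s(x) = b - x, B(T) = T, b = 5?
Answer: 196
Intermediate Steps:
s(x) = 5 - x
L = -6 (L = -6*(-5 + 3)/(-5 + 3) = -(-12)/(-2) = -(-12)*(-1)/2 = -6*1 = -6)
F(h) = (-6 + h)**2
s(1)*(-32 + F(-3)) = (5 - 1*1)*(-32 + (-6 - 3)**2) = (5 - 1)*(-32 + (-9)**2) = 4*(-32 + 81) = 4*49 = 196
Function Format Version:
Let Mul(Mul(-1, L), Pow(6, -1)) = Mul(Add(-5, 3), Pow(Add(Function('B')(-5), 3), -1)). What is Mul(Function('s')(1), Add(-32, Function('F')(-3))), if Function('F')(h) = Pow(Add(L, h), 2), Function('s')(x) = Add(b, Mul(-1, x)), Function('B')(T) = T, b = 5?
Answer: 196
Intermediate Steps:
Function('s')(x) = Add(5, Mul(-1, x))
L = -6 (L = Mul(-6, Mul(Add(-5, 3), Pow(Add(-5, 3), -1))) = Mul(-6, Mul(-2, Pow(-2, -1))) = Mul(-6, Mul(-2, Rational(-1, 2))) = Mul(-6, 1) = -6)
Function('F')(h) = Pow(Add(-6, h), 2)
Mul(Function('s')(1), Add(-32, Function('F')(-3))) = Mul(Add(5, Mul(-1, 1)), Add(-32, Pow(Add(-6, -3), 2))) = Mul(Add(5, -1), Add(-32, Pow(-9, 2))) = Mul(4, Add(-32, 81)) = Mul(4, 49) = 196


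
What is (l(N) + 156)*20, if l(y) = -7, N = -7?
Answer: 2980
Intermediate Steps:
(l(N) + 156)*20 = (-7 + 156)*20 = 149*20 = 2980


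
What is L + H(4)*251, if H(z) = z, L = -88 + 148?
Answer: 1064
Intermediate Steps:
L = 60
L + H(4)*251 = 60 + 4*251 = 60 + 1004 = 1064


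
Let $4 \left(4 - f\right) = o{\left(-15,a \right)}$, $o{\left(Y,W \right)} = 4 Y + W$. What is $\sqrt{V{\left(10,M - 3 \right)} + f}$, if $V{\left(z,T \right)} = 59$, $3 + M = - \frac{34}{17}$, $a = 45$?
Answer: $\frac{\sqrt{267}}{2} \approx 8.1701$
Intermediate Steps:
$o{\left(Y,W \right)} = W + 4 Y$
$M = -5$ ($M = -3 - \frac{34}{17} = -3 - 2 = -5$)
$f = \frac{31}{4}$ ($f = 4 - \frac{45 + 4 \left(-15\right)}{4} = 4 - \frac{45 - 60}{4} = 4 - - \frac{15}{4} = 4 + \frac{15}{4} = \frac{31}{4} \approx 7.75$)
$\sqrt{V{\left(10,M - 3 \right)} + f} = \sqrt{59 + \frac{31}{4}} = \sqrt{\frac{267}{4}} = \frac{\sqrt{267}}{2}$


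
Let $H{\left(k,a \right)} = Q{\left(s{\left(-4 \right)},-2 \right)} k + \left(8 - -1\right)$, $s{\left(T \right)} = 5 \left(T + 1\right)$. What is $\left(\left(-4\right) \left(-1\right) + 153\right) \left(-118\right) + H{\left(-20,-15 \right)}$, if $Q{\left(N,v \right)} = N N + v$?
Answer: $-22977$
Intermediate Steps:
$s{\left(T \right)} = 5 + 5 T$ ($s{\left(T \right)} = 5 \left(1 + T\right) = 5 + 5 T$)
$Q{\left(N,v \right)} = v + N^{2}$ ($Q{\left(N,v \right)} = N^{2} + v = v + N^{2}$)
$H{\left(k,a \right)} = 9 + 223 k$ ($H{\left(k,a \right)} = \left(-2 + \left(5 + 5 \left(-4\right)\right)^{2}\right) k + \left(8 - -1\right) = \left(-2 + \left(5 - 20\right)^{2}\right) k + \left(8 + 1\right) = \left(-2 + \left(-15\right)^{2}\right) k + 9 = \left(-2 + 225\right) k + 9 = 223 k + 9 = 9 + 223 k$)
$\left(\left(-4\right) \left(-1\right) + 153\right) \left(-118\right) + H{\left(-20,-15 \right)} = \left(\left(-4\right) \left(-1\right) + 153\right) \left(-118\right) + \left(9 + 223 \left(-20\right)\right) = \left(4 + 153\right) \left(-118\right) + \left(9 - 4460\right) = 157 \left(-118\right) - 4451 = -18526 - 4451 = -22977$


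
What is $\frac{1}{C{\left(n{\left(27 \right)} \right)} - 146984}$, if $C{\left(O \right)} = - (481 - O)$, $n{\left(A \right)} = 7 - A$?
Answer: $- \frac{1}{147485} \approx -6.7803 \cdot 10^{-6}$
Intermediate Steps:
$C{\left(O \right)} = -481 + O$
$\frac{1}{C{\left(n{\left(27 \right)} \right)} - 146984} = \frac{1}{\left(-481 + \left(7 - 27\right)\right) - 146984} = \frac{1}{\left(-481 - 20\right) - 146984} = \frac{1}{-501 - 146984} = \frac{1}{-147485} = - \frac{1}{147485}$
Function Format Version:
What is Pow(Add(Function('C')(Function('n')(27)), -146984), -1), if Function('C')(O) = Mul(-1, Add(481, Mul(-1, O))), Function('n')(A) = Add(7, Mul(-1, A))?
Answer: Rational(-1, 147485) ≈ -6.7803e-6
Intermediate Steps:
Function('C')(O) = Add(-481, O)
Pow(Add(Function('C')(Function('n')(27)), -146984), -1) = Pow(Add(Add(-481, Add(7, Mul(-1, 27))), -146984), -1) = Pow(Add(Add(-481, Add(7, -27)), -146984), -1) = Pow(Add(Add(-481, -20), -146984), -1) = Pow(Add(-501, -146984), -1) = Pow(-147485, -1) = Rational(-1, 147485)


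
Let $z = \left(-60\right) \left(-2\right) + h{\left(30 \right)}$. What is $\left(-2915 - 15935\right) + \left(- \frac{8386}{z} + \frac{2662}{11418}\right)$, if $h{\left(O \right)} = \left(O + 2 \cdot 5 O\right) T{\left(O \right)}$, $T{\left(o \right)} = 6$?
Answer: $- \frac{489255077}{25950} \approx -18854.0$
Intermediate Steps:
$h{\left(O \right)} = 66 O$ ($h{\left(O \right)} = \left(O + 2 \cdot 5 O\right) 6 = \left(O + 10 O\right) 6 = 11 O 6 = 66 O$)
$z = 2100$ ($z = \left(-60\right) \left(-2\right) + 66 \cdot 30 = 120 + 1980 = 2100$)
$\left(-2915 - 15935\right) + \left(- \frac{8386}{z} + \frac{2662}{11418}\right) = \left(-2915 - 15935\right) + \left(- \frac{8386}{2100} + \frac{2662}{11418}\right) = -18850 + \left(\left(-8386\right) \frac{1}{2100} + 2662 \cdot \frac{1}{11418}\right) = -18850 + \left(- \frac{599}{150} + \frac{121}{519}\right) = -18850 - \frac{97577}{25950} = - \frac{489255077}{25950}$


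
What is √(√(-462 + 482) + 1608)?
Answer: √(1608 + 2*√5) ≈ 40.156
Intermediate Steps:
√(√(-462 + 482) + 1608) = √(√20 + 1608) = √(2*√5 + 1608) = √(1608 + 2*√5)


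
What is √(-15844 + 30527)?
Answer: √14683 ≈ 121.17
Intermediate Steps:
√(-15844 + 30527) = √14683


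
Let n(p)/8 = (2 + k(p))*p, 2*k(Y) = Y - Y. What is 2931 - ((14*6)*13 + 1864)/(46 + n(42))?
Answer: 1050751/359 ≈ 2926.9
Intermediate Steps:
k(Y) = 0 (k(Y) = (Y - Y)/2 = (½)*0 = 0)
n(p) = 16*p (n(p) = 8*((2 + 0)*p) = 8*(2*p) = 16*p)
2931 - ((14*6)*13 + 1864)/(46 + n(42)) = 2931 - ((14*6)*13 + 1864)/(46 + 16*42) = 2931 - (84*13 + 1864)/(46 + 672) = 2931 - (1092 + 1864)/718 = 2931 - 2956/718 = 2931 - 1*1478/359 = 2931 - 1478/359 = 1050751/359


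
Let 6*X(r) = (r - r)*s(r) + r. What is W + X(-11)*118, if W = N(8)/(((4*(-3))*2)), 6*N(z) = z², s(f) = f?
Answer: -1951/9 ≈ -216.78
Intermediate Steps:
N(z) = z²/6
X(r) = r/6 (X(r) = ((r - r)*r + r)/6 = (0*r + r)/6 = (0 + r)/6 = r/6)
W = -4/9 (W = ((⅙)*8²)/(((4*(-3))*2)) = ((⅙)*64)/((-12*2)) = (32/3)/(-24) = (32/3)*(-1/24) = -4/9 ≈ -0.44444)
W + X(-11)*118 = -4/9 + ((⅙)*(-11))*118 = -4/9 - 11/6*118 = -4/9 - 649/3 = -1951/9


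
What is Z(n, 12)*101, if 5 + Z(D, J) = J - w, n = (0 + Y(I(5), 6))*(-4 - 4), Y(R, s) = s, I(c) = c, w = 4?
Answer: 303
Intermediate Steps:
n = -48 (n = (0 + 6)*(-4 - 4) = 6*(-8) = -48)
Z(D, J) = -9 + J (Z(D, J) = -5 + (J - 1*4) = -5 + (J - 4) = -5 + (-4 + J) = -9 + J)
Z(n, 12)*101 = (-9 + 12)*101 = 3*101 = 303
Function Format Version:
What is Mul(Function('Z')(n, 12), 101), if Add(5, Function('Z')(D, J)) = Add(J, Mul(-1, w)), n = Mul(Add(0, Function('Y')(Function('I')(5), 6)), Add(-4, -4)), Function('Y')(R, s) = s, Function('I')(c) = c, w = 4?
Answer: 303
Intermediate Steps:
n = -48 (n = Mul(Add(0, 6), Add(-4, -4)) = Mul(6, -8) = -48)
Function('Z')(D, J) = Add(-9, J) (Function('Z')(D, J) = Add(-5, Add(J, Mul(-1, 4))) = Add(-5, Add(J, -4)) = Add(-5, Add(-4, J)) = Add(-9, J))
Mul(Function('Z')(n, 12), 101) = Mul(Add(-9, 12), 101) = Mul(3, 101) = 303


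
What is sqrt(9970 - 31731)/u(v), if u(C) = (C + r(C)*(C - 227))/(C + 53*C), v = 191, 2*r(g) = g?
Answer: -54*I*sqrt(21761)/17 ≈ -468.58*I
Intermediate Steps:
r(g) = g/2
u(C) = (C + C*(-227 + C)/2)/(54*C) (u(C) = (C + (C/2)*(C - 227))/(C + 53*C) = (C + (C/2)*(-227 + C))/((54*C)) = (C + C*(-227 + C)/2)*(1/(54*C)) = (C + C*(-227 + C)/2)/(54*C))
sqrt(9970 - 31731)/u(v) = sqrt(9970 - 31731)/(-25/12 + (1/108)*191) = sqrt(-21761)/(-25/12 + 191/108) = (I*sqrt(21761))/(-17/54) = (I*sqrt(21761))*(-54/17) = -54*I*sqrt(21761)/17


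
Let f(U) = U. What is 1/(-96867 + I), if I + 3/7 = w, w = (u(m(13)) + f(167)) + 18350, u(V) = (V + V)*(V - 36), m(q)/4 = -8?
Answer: -7/517989 ≈ -1.3514e-5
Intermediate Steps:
m(q) = -32 (m(q) = 4*(-8) = -32)
u(V) = 2*V*(-36 + V) (u(V) = (2*V)*(-36 + V) = 2*V*(-36 + V))
w = 22869 (w = (2*(-32)*(-36 - 32) + 167) + 18350 = (2*(-32)*(-68) + 167) + 18350 = (4352 + 167) + 18350 = 4519 + 18350 = 22869)
I = 160080/7 (I = -3/7 + 22869 = 160080/7 ≈ 22869.)
1/(-96867 + I) = 1/(-96867 + 160080/7) = 1/(-517989/7) = -7/517989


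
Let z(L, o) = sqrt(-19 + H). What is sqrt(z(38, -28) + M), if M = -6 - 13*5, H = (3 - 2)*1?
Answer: sqrt(-71 + 3*I*sqrt(2)) ≈ 0.25164 + 8.4299*I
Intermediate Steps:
H = 1 (H = 1*1 = 1)
z(L, o) = 3*I*sqrt(2) (z(L, o) = sqrt(-19 + 1) = sqrt(-18) = 3*I*sqrt(2))
M = -71 (M = -6 - 65 = -71)
sqrt(z(38, -28) + M) = sqrt(3*I*sqrt(2) - 71) = sqrt(-71 + 3*I*sqrt(2))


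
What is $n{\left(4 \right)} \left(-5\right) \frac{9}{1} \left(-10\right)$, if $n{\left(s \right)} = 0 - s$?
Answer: $-1800$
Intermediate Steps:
$n{\left(s \right)} = - s$
$n{\left(4 \right)} \left(-5\right) \frac{9}{1} \left(-10\right) = \left(-1\right) 4 \left(-5\right) \frac{9}{1} \left(-10\right) = \left(-4\right) \left(-5\right) 9 \cdot 1 \left(-10\right) = 20 \cdot 9 \left(-10\right) = 180 \left(-10\right) = -1800$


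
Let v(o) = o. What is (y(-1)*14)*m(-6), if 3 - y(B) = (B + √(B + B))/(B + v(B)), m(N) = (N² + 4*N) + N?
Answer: 210 + 42*I*√2 ≈ 210.0 + 59.397*I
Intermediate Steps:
m(N) = N² + 5*N
y(B) = 3 - (B + √2*√B)/(2*B) (y(B) = 3 - (B + √(B + B))/(B + B) = 3 - (B + √(2*B))/(2*B) = 3 - (B + √2*√B)*1/(2*B) = 3 - (B + √2*√B)/(2*B))
(y(-1)*14)*m(-6) = ((5/2 - √2/(2*√(-1)))*14)*(-6*(5 - 6)) = ((5/2 - √2*(-I)/2)*14)*(-6*(-1)) = ((5/2 + I*√2/2)*14)*6 = (35 + 7*I*√2)*6 = 210 + 42*I*√2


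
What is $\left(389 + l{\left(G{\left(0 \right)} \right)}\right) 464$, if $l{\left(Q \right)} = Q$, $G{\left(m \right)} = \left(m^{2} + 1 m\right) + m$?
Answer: $180496$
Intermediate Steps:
$G{\left(m \right)} = m^{2} + 2 m$ ($G{\left(m \right)} = \left(m^{2} + m\right) + m = \left(m + m^{2}\right) + m = m^{2} + 2 m$)
$\left(389 + l{\left(G{\left(0 \right)} \right)}\right) 464 = \left(389 + 0 \left(2 + 0\right)\right) 464 = \left(389 + 0 \cdot 2\right) 464 = \left(389 + 0\right) 464 = 389 \cdot 464 = 180496$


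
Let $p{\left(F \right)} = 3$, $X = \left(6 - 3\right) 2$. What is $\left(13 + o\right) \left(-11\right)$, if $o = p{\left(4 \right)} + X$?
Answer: $-242$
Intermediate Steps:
$X = 6$ ($X = 3 \cdot 2 = 6$)
$o = 9$ ($o = 3 + 6 = 9$)
$\left(13 + o\right) \left(-11\right) = \left(13 + 9\right) \left(-11\right) = 22 \left(-11\right) = -242$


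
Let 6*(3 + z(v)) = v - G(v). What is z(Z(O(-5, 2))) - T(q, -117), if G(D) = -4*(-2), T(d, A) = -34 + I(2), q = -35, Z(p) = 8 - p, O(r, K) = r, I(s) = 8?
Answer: 143/6 ≈ 23.833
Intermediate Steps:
T(d, A) = -26 (T(d, A) = -34 + 8 = -26)
G(D) = 8
z(v) = -13/3 + v/6 (z(v) = -3 + (v - 1*8)/6 = -3 + (v - 8)/6 = -3 + (-8 + v)/6 = -3 + (-4/3 + v/6) = -13/3 + v/6)
z(Z(O(-5, 2))) - T(q, -117) = (-13/3 + (8 - 1*(-5))/6) - 1*(-26) = (-13/3 + (8 + 5)/6) + 26 = (-13/3 + (1/6)*13) + 26 = (-13/3 + 13/6) + 26 = -13/6 + 26 = 143/6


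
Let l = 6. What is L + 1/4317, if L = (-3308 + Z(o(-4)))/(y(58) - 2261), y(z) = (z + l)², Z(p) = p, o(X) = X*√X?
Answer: -14278801/7921695 - 8*I/1835 ≈ -1.8025 - 0.0043597*I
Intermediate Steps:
o(X) = X^(3/2)
y(z) = (6 + z)² (y(z) = (z + 6)² = (6 + z)²)
L = -3308/1835 - 8*I/1835 (L = (-3308 + (-4)^(3/2))/((6 + 58)² - 2261) = (-3308 - 8*I)/(64² - 2261) = (-3308 - 8*I)/(4096 - 2261) = (-3308 - 8*I)/1835 = (-3308 - 8*I)*(1/1835) = -3308/1835 - 8*I/1835 ≈ -1.8027 - 0.0043597*I)
L + 1/4317 = (-3308/1835 - 8*I/1835) + 1/4317 = -14278801/7921695 - 8*I/1835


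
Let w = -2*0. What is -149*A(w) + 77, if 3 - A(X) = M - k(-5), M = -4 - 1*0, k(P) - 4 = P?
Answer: -817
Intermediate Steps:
k(P) = 4 + P
w = 0
M = -4 (M = -4 + 0 = -4)
A(X) = 6 (A(X) = 3 - (-4 - (4 - 5)) = 3 - (-4 - 1*(-1)) = 3 - (-4 + 1) = 3 - 1*(-3) = 3 + 3 = 6)
-149*A(w) + 77 = -149*6 + 77 = -894 + 77 = -817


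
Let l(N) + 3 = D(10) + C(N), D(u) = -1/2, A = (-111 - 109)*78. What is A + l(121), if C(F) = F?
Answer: -34085/2 ≈ -17043.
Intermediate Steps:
A = -17160 (A = -220*78 = -17160)
D(u) = -½ (D(u) = -1*½ = -½)
l(N) = -7/2 + N (l(N) = -3 + (-½ + N) = -7/2 + N)
A + l(121) = -17160 + (-7/2 + 121) = -17160 + 235/2 = -34085/2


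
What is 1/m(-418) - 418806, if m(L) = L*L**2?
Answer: -30587342089393/73034632 ≈ -4.1881e+5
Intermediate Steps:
m(L) = L**3
1/m(-418) - 418806 = 1/((-418)**3) - 418806 = 1/(-73034632) - 418806 = -1/73034632 - 418806 = -30587342089393/73034632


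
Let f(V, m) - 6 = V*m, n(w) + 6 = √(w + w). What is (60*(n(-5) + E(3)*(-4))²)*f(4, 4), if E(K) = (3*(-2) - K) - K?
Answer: 2315280 + 110880*I*√10 ≈ 2.3153e+6 + 3.5063e+5*I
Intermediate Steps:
n(w) = -6 + √2*√w (n(w) = -6 + √(w + w) = -6 + √(2*w) = -6 + √2*√w)
E(K) = -6 - 2*K (E(K) = (-6 - K) - K = -6 - 2*K)
f(V, m) = 6 + V*m
(60*(n(-5) + E(3)*(-4))²)*f(4, 4) = (60*((-6 + √2*√(-5)) + (-6 - 2*3)*(-4))²)*(6 + 4*4) = (60*((-6 + √2*(I*√5)) + (-6 - 6)*(-4))²)*(6 + 16) = (60*((-6 + I*√10) - 12*(-4))²)*22 = (60*((-6 + I*√10) + 48)²)*22 = (60*(42 + I*√10)²)*22 = 1320*(42 + I*√10)²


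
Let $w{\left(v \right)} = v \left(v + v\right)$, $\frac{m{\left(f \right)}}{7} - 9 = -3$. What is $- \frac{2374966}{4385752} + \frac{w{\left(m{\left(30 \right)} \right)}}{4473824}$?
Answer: $- \frac{82888335601}{153289707466} \approx -0.54073$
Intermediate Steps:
$m{\left(f \right)} = 42$ ($m{\left(f \right)} = 63 + 7 \left(-3\right) = 63 - 21 = 42$)
$w{\left(v \right)} = 2 v^{2}$ ($w{\left(v \right)} = v 2 v = 2 v^{2}$)
$- \frac{2374966}{4385752} + \frac{w{\left(m{\left(30 \right)} \right)}}{4473824} = - \frac{2374966}{4385752} + \frac{2 \cdot 42^{2}}{4473824} = \left(-2374966\right) \frac{1}{4385752} + 2 \cdot 1764 \cdot \frac{1}{4473824} = - \frac{1187483}{2192876} + 3528 \cdot \frac{1}{4473824} = - \frac{1187483}{2192876} + \frac{441}{559228} = - \frac{82888335601}{153289707466}$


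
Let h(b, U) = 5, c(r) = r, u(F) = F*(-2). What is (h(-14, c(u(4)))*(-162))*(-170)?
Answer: 137700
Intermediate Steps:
u(F) = -2*F
(h(-14, c(u(4)))*(-162))*(-170) = (5*(-162))*(-170) = -810*(-170) = 137700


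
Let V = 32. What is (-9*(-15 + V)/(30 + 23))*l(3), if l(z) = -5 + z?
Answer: 306/53 ≈ 5.7736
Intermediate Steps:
(-9*(-15 + V)/(30 + 23))*l(3) = (-9*(-15 + 32)/(30 + 23))*(-5 + 3) = -153/53*(-2) = 306/53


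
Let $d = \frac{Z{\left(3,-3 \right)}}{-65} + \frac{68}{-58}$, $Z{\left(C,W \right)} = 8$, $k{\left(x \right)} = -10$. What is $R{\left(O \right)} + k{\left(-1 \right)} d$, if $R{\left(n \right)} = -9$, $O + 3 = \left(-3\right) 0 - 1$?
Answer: $\frac{1491}{377} \approx 3.9549$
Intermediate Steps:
$O = -4$ ($O = -3 - 1 = -4$)
$d = - \frac{2442}{1885}$ ($d = \frac{8}{-65} + \frac{68}{-58} = 8 \left(- \frac{1}{65}\right) + 68 \left(- \frac{1}{58}\right) = - \frac{8}{65} - \frac{34}{29} = - \frac{2442}{1885} \approx -1.2955$)
$R{\left(O \right)} + k{\left(-1 \right)} d = -9 - - \frac{4884}{377} = -9 + \frac{4884}{377} = \frac{1491}{377}$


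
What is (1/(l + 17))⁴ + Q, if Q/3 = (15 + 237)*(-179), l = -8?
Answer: -887860763/6561 ≈ -1.3532e+5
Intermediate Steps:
Q = -135324 (Q = 3*((15 + 237)*(-179)) = 3*(252*(-179)) = 3*(-45108) = -135324)
(1/(l + 17))⁴ + Q = (1/(-8 + 17))⁴ - 135324 = (1/9)⁴ - 135324 = (⅑)⁴ - 135324 = 1/6561 - 135324 = -887860763/6561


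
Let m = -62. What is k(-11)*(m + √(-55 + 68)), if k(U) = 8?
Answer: -496 + 8*√13 ≈ -467.16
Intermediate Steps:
k(-11)*(m + √(-55 + 68)) = 8*(-62 + √(-55 + 68)) = 8*(-62 + √13) = -496 + 8*√13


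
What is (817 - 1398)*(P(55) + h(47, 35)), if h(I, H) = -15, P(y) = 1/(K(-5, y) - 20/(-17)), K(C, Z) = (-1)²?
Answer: 312578/37 ≈ 8448.0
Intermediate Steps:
K(C, Z) = 1
P(y) = 17/37 (P(y) = 1/(1 - 20/(-17)) = 1/(1 - 20*(-1/17)) = 1/(1 + 20/17) = 1/(37/17) = 17/37)
(817 - 1398)*(P(55) + h(47, 35)) = (817 - 1398)*(17/37 - 15) = -581*(-538/37) = 312578/37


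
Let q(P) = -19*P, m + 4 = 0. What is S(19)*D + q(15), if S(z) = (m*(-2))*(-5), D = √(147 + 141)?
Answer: -285 - 480*√2 ≈ -963.82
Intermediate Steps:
m = -4 (m = -4 + 0 = -4)
D = 12*√2 (D = √288 = 12*√2 ≈ 16.971)
S(z) = -40 (S(z) = -4*(-2)*(-5) = 8*(-5) = -40)
S(19)*D + q(15) = -480*√2 - 19*15 = -480*√2 - 285 = -285 - 480*√2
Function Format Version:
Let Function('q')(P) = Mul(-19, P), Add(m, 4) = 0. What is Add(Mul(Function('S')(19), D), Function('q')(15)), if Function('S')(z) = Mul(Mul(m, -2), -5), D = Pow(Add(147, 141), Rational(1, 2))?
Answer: Add(-285, Mul(-480, Pow(2, Rational(1, 2)))) ≈ -963.82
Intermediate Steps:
m = -4 (m = Add(-4, 0) = -4)
D = Mul(12, Pow(2, Rational(1, 2))) (D = Pow(288, Rational(1, 2)) = Mul(12, Pow(2, Rational(1, 2))) ≈ 16.971)
Function('S')(z) = -40 (Function('S')(z) = Mul(Mul(-4, -2), -5) = Mul(8, -5) = -40)
Add(Mul(Function('S')(19), D), Function('q')(15)) = Add(Mul(-40, Mul(12, Pow(2, Rational(1, 2)))), Mul(-19, 15)) = Add(Mul(-480, Pow(2, Rational(1, 2))), -285) = Add(-285, Mul(-480, Pow(2, Rational(1, 2))))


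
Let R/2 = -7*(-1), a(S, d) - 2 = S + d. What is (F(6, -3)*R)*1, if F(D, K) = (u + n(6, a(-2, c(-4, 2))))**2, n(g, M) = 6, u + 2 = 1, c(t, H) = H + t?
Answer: 350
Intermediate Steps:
u = -1 (u = -2 + 1 = -1)
a(S, d) = 2 + S + d (a(S, d) = 2 + (S + d) = 2 + S + d)
R = 14 (R = 2*(-7*(-1)) = 2*7 = 14)
F(D, K) = 25 (F(D, K) = (-1 + 6)**2 = 5**2 = 25)
(F(6, -3)*R)*1 = (25*14)*1 = 350*1 = 350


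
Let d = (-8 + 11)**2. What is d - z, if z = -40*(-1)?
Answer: -31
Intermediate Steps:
z = 40
d = 9 (d = 3**2 = 9)
d - z = 9 - 1*40 = 9 - 40 = -31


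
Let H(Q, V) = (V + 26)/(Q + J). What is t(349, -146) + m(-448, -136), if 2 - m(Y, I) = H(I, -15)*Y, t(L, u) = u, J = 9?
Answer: -23216/127 ≈ -182.80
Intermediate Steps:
H(Q, V) = (26 + V)/(9 + Q) (H(Q, V) = (V + 26)/(Q + 9) = (26 + V)/(9 + Q))
m(Y, I) = 2 - 11*Y/(9 + I) (m(Y, I) = 2 - (26 - 15)/(9 + I)*Y = 2 - 11/(9 + I)*Y = 2 - 11*Y/(9 + I))
t(349, -146) + m(-448, -136) = -146 + (18 - 11*(-448) + 2*(-136))/(9 - 136) = -146 + (18 + 4928 - 272)/(-127) = -146 - 1/127*4674 = -146 - 4674/127 = -23216/127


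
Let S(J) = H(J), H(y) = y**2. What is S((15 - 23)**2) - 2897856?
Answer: -2893760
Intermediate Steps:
S(J) = J**2
S((15 - 23)**2) - 2897856 = ((15 - 23)**2)**2 - 2897856 = ((-8)**2)**2 - 2897856 = 64**2 - 2897856 = 4096 - 2897856 = -2893760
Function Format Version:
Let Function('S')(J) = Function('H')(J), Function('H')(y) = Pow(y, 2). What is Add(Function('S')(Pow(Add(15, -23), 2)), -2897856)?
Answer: -2893760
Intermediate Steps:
Function('S')(J) = Pow(J, 2)
Add(Function('S')(Pow(Add(15, -23), 2)), -2897856) = Add(Pow(Pow(Add(15, -23), 2), 2), -2897856) = Add(Pow(Pow(-8, 2), 2), -2897856) = Add(Pow(64, 2), -2897856) = Add(4096, -2897856) = -2893760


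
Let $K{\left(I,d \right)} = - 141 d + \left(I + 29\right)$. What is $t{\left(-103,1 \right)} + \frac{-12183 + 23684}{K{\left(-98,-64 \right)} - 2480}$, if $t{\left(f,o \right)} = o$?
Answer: $\frac{2568}{925} \approx 2.7762$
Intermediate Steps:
$K{\left(I,d \right)} = 29 + I - 141 d$ ($K{\left(I,d \right)} = - 141 d + \left(29 + I\right) = 29 + I - 141 d$)
$t{\left(-103,1 \right)} + \frac{-12183 + 23684}{K{\left(-98,-64 \right)} - 2480} = 1 + \frac{-12183 + 23684}{\left(29 - 98 - -9024\right) - 2480} = 1 + \frac{11501}{\left(29 - 98 + 9024\right) - 2480} = 1 + \frac{11501}{8955 - 2480} = 1 + \frac{11501}{6475} = 1 + 11501 \cdot \frac{1}{6475} = 1 + \frac{1643}{925} = \frac{2568}{925}$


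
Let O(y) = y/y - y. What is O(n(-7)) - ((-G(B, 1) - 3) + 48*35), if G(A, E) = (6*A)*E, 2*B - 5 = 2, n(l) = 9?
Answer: -1664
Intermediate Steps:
B = 7/2 (B = 5/2 + (½)*2 = 5/2 + 1 = 7/2 ≈ 3.5000)
G(A, E) = 6*A*E
O(y) = 1 - y
O(n(-7)) - ((-G(B, 1) - 3) + 48*35) = (1 - 1*9) - ((-6*7/2 - 3) + 48*35) = (1 - 9) - ((-1*21 - 3) + 1680) = -8 - ((-21 - 3) + 1680) = -8 - (-24 + 1680) = -8 - 1*1656 = -8 - 1656 = -1664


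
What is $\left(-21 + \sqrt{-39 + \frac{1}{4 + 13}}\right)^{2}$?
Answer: $\frac{\left(357 - i \sqrt{11254}\right)^{2}}{289} \approx 402.06 - 262.09 i$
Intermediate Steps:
$\left(-21 + \sqrt{-39 + \frac{1}{4 + 13}}\right)^{2} = \left(-21 + \sqrt{-39 + \frac{1}{17}}\right)^{2} = \left(-21 + \sqrt{- \frac{662}{17}}\right)^{2} = \left(-21 + \frac{i \sqrt{11254}}{17}\right)^{2}$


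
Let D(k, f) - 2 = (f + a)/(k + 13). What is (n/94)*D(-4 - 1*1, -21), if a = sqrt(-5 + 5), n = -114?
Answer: 285/376 ≈ 0.75798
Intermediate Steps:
a = 0 (a = sqrt(0) = 0)
D(k, f) = 2 + f/(13 + k) (D(k, f) = 2 + (f + 0)/(k + 13) = 2 + f/(13 + k))
(n/94)*D(-4 - 1*1, -21) = (-114/94)*((26 - 21 + 2*(-4 - 1*1))/(13 + (-4 - 1*1))) = (-114*1/94)*((26 - 21 + 2*(-4 - 1))/(13 + (-4 - 1))) = -57*(26 - 21 + 2*(-5))/(47*(13 - 5)) = -57*(26 - 21 - 10)/(47*8) = -57*(-5)/376 = -57/47*(-5/8) = 285/376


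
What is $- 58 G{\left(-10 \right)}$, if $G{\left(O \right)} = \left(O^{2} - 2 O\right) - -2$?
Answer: $-7076$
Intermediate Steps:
$G{\left(O \right)} = 2 + O^{2} - 2 O$ ($G{\left(O \right)} = \left(O^{2} - 2 O\right) + 2 = 2 + O^{2} - 2 O$)
$- 58 G{\left(-10 \right)} = - 58 \left(2 + \left(-10\right)^{2} - -20\right) = - 58 \left(2 + 100 + 20\right) = \left(-58\right) 122 = -7076$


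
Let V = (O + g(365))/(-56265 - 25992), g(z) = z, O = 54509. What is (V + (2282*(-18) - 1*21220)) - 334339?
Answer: -32626060069/82257 ≈ -3.9664e+5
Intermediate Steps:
V = -54874/82257 (V = (54509 + 365)/(-56265 - 25992) = 54874/(-82257) = 54874*(-1/82257) = -54874/82257 ≈ -0.66710)
(V + (2282*(-18) - 1*21220)) - 334339 = (-54874/82257 + (2282*(-18) - 1*21220)) - 334339 = (-54874/82257 + (-41076 - 21220)) - 334339 = (-54874/82257 - 62296) - 334339 = -5124336946/82257 - 334339 = -32626060069/82257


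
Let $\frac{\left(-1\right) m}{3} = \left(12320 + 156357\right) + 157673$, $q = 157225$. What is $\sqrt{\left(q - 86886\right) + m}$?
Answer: $i \sqrt{908711} \approx 953.26 i$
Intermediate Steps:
$m = -979050$ ($m = - 3 \left(\left(12320 + 156357\right) + 157673\right) = - 3 \left(168677 + 157673\right) = \left(-3\right) 326350 = -979050$)
$\sqrt{\left(q - 86886\right) + m} = \sqrt{\left(157225 - 86886\right) - 979050} = \sqrt{70339 - 979050} = \sqrt{-908711} = i \sqrt{908711}$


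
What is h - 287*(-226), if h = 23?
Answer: 64885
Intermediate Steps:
h - 287*(-226) = 23 - 287*(-226) = 23 + 64862 = 64885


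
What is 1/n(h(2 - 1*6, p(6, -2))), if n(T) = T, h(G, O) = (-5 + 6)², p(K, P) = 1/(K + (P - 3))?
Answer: 1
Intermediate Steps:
p(K, P) = 1/(-3 + K + P) (p(K, P) = 1/(K + (-3 + P)) = 1/(-3 + K + P))
h(G, O) = 1 (h(G, O) = 1² = 1)
1/n(h(2 - 1*6, p(6, -2))) = 1/1 = 1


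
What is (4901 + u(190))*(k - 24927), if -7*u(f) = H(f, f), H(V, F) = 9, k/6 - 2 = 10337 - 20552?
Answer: -422379870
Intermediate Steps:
k = -61278 (k = 12 + 6*(10337 - 20552) = 12 + 6*(-10215) = 12 - 61290 = -61278)
u(f) = -9/7 (u(f) = -1/7*9 = -9/7)
(4901 + u(190))*(k - 24927) = (4901 - 9/7)*(-61278 - 24927) = (34298/7)*(-86205) = -422379870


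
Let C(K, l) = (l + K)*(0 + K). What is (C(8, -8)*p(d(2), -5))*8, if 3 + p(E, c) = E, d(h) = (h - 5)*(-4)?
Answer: 0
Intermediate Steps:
d(h) = 20 - 4*h (d(h) = (-5 + h)*(-4) = 20 - 4*h)
p(E, c) = -3 + E
C(K, l) = K*(K + l) (C(K, l) = (K + l)*K = K*(K + l))
(C(8, -8)*p(d(2), -5))*8 = ((8*(8 - 8))*(-3 + (20 - 4*2)))*8 = ((8*0)*(-3 + (20 - 8)))*8 = (0*(-3 + 12))*8 = (0*9)*8 = 0*8 = 0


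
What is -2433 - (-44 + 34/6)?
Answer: -7184/3 ≈ -2394.7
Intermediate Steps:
-2433 - (-44 + 34/6) = -2433 - (-44 + 34*(⅙)) = -2433 - (-44 + 17/3) = -2433 - 1*(-115/3) = -2433 + 115/3 = -7184/3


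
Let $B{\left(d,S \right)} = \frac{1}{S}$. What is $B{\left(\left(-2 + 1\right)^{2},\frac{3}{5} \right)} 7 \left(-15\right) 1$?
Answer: $-175$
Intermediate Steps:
$B{\left(\left(-2 + 1\right)^{2},\frac{3}{5} \right)} 7 \left(-15\right) 1 = \frac{1}{3 \cdot \frac{1}{5}} \cdot 7 \left(-15\right) 1 = \frac{1}{\frac{3}{5}} \cdot 7 \left(-15\right) 1 = \frac{5}{3} \cdot 7 \left(-15\right) 1 = \frac{35}{3} \left(-15\right) 1 = \left(-175\right) 1 = -175$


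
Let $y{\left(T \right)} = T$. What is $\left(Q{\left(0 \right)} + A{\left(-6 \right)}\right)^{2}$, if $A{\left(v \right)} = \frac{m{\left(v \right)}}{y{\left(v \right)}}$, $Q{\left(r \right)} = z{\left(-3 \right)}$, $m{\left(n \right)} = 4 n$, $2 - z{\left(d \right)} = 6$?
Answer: $0$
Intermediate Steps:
$z{\left(d \right)} = -4$ ($z{\left(d \right)} = 2 - 6 = -4$)
$Q{\left(r \right)} = -4$
$A{\left(v \right)} = 4$ ($A{\left(v \right)} = \frac{4 v}{v} = 4$)
$\left(Q{\left(0 \right)} + A{\left(-6 \right)}\right)^{2} = \left(-4 + 4\right)^{2} = 0^{2} = 0$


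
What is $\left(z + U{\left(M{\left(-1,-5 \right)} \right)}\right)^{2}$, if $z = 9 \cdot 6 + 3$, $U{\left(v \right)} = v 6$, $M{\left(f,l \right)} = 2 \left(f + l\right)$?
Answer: $225$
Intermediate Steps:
$M{\left(f,l \right)} = 2 f + 2 l$
$U{\left(v \right)} = 6 v$
$z = 57$ ($z = 54 + 3 = 57$)
$\left(z + U{\left(M{\left(-1,-5 \right)} \right)}\right)^{2} = \left(57 + 6 \left(2 \left(-1\right) + 2 \left(-5\right)\right)\right)^{2} = \left(57 + 6 \left(-2 - 10\right)\right)^{2} = \left(57 + 6 \left(-12\right)\right)^{2} = \left(57 - 72\right)^{2} = \left(-15\right)^{2} = 225$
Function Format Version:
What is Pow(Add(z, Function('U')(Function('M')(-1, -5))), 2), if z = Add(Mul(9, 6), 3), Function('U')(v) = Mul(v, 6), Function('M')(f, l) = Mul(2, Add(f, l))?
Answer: 225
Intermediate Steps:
Function('M')(f, l) = Add(Mul(2, f), Mul(2, l))
Function('U')(v) = Mul(6, v)
z = 57 (z = Add(54, 3) = 57)
Pow(Add(z, Function('U')(Function('M')(-1, -5))), 2) = Pow(Add(57, Mul(6, Add(Mul(2, -1), Mul(2, -5)))), 2) = Pow(Add(57, Mul(6, Add(-2, -10))), 2) = Pow(Add(57, Mul(6, -12)), 2) = Pow(Add(57, -72), 2) = Pow(-15, 2) = 225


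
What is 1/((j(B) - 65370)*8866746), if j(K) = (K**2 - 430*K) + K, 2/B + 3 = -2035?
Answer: -1038361/601850081499165828 ≈ -1.7253e-12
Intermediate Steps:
B = -1/1019 (B = 2/(-3 - 2035) = 2/(-2038) = 2*(-1/2038) = -1/1019 ≈ -0.00098135)
j(K) = K**2 - 429*K
1/((j(B) - 65370)*8866746) = 1/(-(-429 - 1/1019)/1019 - 65370*8866746) = (1/8866746)/(-1/1019*(-437152/1019) - 65370) = (1/8866746)/(437152/1038361 - 65370) = (1/8866746)/(-67877221418/1038361) = -1038361/67877221418*1/8866746 = -1038361/601850081499165828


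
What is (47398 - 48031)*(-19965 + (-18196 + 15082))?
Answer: 14609007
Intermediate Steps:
(47398 - 48031)*(-19965 + (-18196 + 15082)) = -633*(-19965 - 3114) = -633*(-23079) = 14609007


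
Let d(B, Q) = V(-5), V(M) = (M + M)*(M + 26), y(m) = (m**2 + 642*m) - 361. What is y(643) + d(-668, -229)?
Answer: 825684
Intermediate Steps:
y(m) = -361 + m**2 + 642*m
V(M) = 2*M*(26 + M) (V(M) = (2*M)*(26 + M) = 2*M*(26 + M))
d(B, Q) = -210 (d(B, Q) = 2*(-5)*(26 - 5) = 2*(-5)*21 = -210)
y(643) + d(-668, -229) = (-361 + 643**2 + 642*643) - 210 = (-361 + 413449 + 412806) - 210 = 825894 - 210 = 825684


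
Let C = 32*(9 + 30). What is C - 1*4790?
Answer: -3542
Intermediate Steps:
C = 1248 (C = 32*39 = 1248)
C - 1*4790 = 1248 - 1*4790 = 1248 - 4790 = -3542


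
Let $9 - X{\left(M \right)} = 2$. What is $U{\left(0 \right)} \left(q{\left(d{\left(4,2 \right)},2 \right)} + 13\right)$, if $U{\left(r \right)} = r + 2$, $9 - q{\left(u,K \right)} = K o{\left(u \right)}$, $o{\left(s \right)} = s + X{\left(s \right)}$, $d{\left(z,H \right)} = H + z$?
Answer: $-8$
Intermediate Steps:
$X{\left(M \right)} = 7$ ($X{\left(M \right)} = 9 - 2 = 7$)
$o{\left(s \right)} = 7 + s$ ($o{\left(s \right)} = s + 7 = 7 + s$)
$q{\left(u,K \right)} = 9 - K \left(7 + u\right)$
$U{\left(r \right)} = 2 + r$
$U{\left(0 \right)} \left(q{\left(d{\left(4,2 \right)},2 \right)} + 13\right) = \left(2 + 0\right) \left(\left(9 - 2 \left(7 + \left(2 + 4\right)\right)\right) + 13\right) = 2 \left(\left(9 - 2 \left(7 + 6\right)\right) + 13\right) = 2 \left(\left(9 - 2 \cdot 13\right) + 13\right) = 2 \left(\left(9 - 26\right) + 13\right) = 2 \left(-17 + 13\right) = 2 \left(-4\right) = -8$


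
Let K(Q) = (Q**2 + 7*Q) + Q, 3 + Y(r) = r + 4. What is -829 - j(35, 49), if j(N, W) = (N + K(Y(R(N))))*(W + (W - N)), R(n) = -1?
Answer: -3034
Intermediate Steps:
Y(r) = 1 + r (Y(r) = -3 + (r + 4) = -3 + (4 + r) = 1 + r)
K(Q) = Q**2 + 8*Q
j(N, W) = N*(-N + 2*W) (j(N, W) = (N + (1 - 1)*(8 + (1 - 1)))*(W + (W - N)) = (N + 0*(8 + 0))*(-N + 2*W) = (N + 0*8)*(-N + 2*W) = (N + 0)*(-N + 2*W) = N*(-N + 2*W))
-829 - j(35, 49) = -829 - 35*(-1*35 + 2*49) = -829 - 35*(-35 + 98) = -829 - 35*63 = -829 - 1*2205 = -829 - 2205 = -3034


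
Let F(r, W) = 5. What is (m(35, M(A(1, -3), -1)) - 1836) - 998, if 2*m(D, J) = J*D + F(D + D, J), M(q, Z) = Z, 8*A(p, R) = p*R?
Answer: -2849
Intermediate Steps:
A(p, R) = R*p/8 (A(p, R) = (p*R)/8 = (R*p)/8 = R*p/8)
m(D, J) = 5/2 + D*J/2 (m(D, J) = (J*D + 5)/2 = (D*J + 5)/2 = (5 + D*J)/2 = 5/2 + D*J/2)
(m(35, M(A(1, -3), -1)) - 1836) - 998 = ((5/2 + (½)*35*(-1)) - 1836) - 998 = ((5/2 - 35/2) - 1836) - 998 = (-15 - 1836) - 998 = -1851 - 998 = -2849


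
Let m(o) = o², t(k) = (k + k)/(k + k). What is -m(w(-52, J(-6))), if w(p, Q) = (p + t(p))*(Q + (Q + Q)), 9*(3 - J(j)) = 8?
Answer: -104329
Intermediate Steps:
J(j) = 19/9 (J(j) = 3 - ⅑*8 = 3 - 8/9 = 19/9)
t(k) = 1 (t(k) = (2*k)/((2*k)) = (2*k)*(1/(2*k)) = 1)
w(p, Q) = 3*Q*(1 + p) (w(p, Q) = (p + 1)*(Q + (Q + Q)) = (1 + p)*(Q + 2*Q) = (1 + p)*(3*Q) = 3*Q*(1 + p))
-m(w(-52, J(-6))) = -(3*(19/9)*(1 - 52))² = -(3*(19/9)*(-51))² = -1*(-323)² = -1*104329 = -104329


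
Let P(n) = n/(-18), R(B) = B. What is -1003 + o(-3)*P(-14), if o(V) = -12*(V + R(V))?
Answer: -947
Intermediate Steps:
P(n) = -n/18 (P(n) = n*(-1/18) = -n/18)
o(V) = -24*V (o(V) = -12*(V + V) = -24*V)
-1003 + o(-3)*P(-14) = -1003 + (-24*(-3))*(-1/18*(-14)) = -1003 + 72*(7/9) = -1003 + 56 = -947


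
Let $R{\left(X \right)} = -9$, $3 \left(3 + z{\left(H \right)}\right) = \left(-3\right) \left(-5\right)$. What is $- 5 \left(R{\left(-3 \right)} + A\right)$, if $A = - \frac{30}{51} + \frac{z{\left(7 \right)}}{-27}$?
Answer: $\frac{22175}{459} \approx 48.312$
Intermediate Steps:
$z{\left(H \right)} = 2$ ($z{\left(H \right)} = -3 + \frac{\left(-3\right) \left(-5\right)}{3} = -3 + \frac{1}{3} \cdot 15 = -3 + 5 = 2$)
$A = - \frac{304}{459}$ ($A = - \frac{30}{51} + \frac{2}{-27} = \left(-30\right) \frac{1}{51} + 2 \left(- \frac{1}{27}\right) = - \frac{10}{17} - \frac{2}{27} = - \frac{304}{459} \approx -0.66231$)
$- 5 \left(R{\left(-3 \right)} + A\right) = - 5 \left(-9 - \frac{304}{459}\right) = \left(-5\right) \left(- \frac{4435}{459}\right) = \frac{22175}{459}$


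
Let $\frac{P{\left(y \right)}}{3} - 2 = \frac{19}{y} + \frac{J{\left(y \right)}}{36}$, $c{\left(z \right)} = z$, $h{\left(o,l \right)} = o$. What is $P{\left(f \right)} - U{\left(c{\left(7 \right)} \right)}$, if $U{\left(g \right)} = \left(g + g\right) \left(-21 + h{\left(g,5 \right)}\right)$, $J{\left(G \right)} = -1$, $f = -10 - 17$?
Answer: $\frac{7193}{36} \approx 199.81$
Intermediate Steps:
$f = -27$
$U{\left(g \right)} = 2 g \left(-21 + g\right)$ ($U{\left(g \right)} = \left(g + g\right) \left(-21 + g\right) = 2 g \left(-21 + g\right)$)
$P{\left(y \right)} = \frac{71}{12} + \frac{57}{y}$ ($P{\left(y \right)} = 6 + 3 \left(\frac{19}{y} - \frac{1}{36}\right) = 6 + 3 \left(- \frac{1}{36} + \frac{19}{y}\right) = 6 - \left(\frac{1}{12} - \frac{57}{y}\right) = \frac{71}{12} + \frac{57}{y}$)
$P{\left(f \right)} - U{\left(c{\left(7 \right)} \right)} = \left(\frac{71}{12} + \frac{57}{-27}\right) - 2 \cdot 7 \left(-21 + 7\right) = \left(\frac{71}{12} + 57 \left(- \frac{1}{27}\right)\right) - 2 \cdot 7 \left(-14\right) = \left(\frac{71}{12} - \frac{19}{9}\right) - -196 = \frac{137}{36} + 196 = \frac{7193}{36}$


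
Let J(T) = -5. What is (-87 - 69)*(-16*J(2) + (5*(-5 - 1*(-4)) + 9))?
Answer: -13104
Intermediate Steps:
(-87 - 69)*(-16*J(2) + (5*(-5 - 1*(-4)) + 9)) = (-87 - 69)*(-16*(-5) + (5*(-5 - 1*(-4)) + 9)) = -156*(80 + (5*(-5 + 4) + 9)) = -156*(80 + (5*(-1) + 9)) = -156*(80 + (-5 + 9)) = -156*(80 + 4) = -156*84 = -13104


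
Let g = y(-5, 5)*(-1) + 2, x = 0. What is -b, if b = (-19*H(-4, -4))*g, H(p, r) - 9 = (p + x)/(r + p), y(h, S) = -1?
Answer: 1083/2 ≈ 541.50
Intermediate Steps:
H(p, r) = 9 + p/(p + r) (H(p, r) = 9 + (p + 0)/(r + p) = 9 + p/(p + r))
g = 3 (g = -1*(-1) + 2 = 1 + 2 = 3)
b = -1083/2 (b = -19*(9*(-4) + 10*(-4))/(-4 - 4)*3 = -19*(-36 - 40)/(-8)*3 = -(-19)*(-76)/8*3 = -19*19/2*3 = -361/2*3 = -1083/2 ≈ -541.50)
-b = -1*(-1083/2) = 1083/2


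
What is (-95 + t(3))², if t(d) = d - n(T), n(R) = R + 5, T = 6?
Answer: 10609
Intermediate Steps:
n(R) = 5 + R
t(d) = -11 + d (t(d) = d - (5 + 6) = d - 1*11 = d - 11 = -11 + d)
(-95 + t(3))² = (-95 + (-11 + 3))² = (-95 - 8)² = (-103)² = 10609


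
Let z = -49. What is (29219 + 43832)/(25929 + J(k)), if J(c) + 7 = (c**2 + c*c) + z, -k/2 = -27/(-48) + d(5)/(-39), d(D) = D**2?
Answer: 323230752/114481187 ≈ 2.8234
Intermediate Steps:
k = 49/312 (k = -2*(-27/(-48) + 5**2/(-39)) = -2*(-27*(-1/48) + 25*(-1/39)) = -2*(9/16 - 25/39) = -2*(-49/624) = 49/312 ≈ 0.15705)
J(c) = -56 + 2*c**2 (J(c) = -7 + ((c**2 + c*c) - 49) = -7 + ((c**2 + c**2) - 49) = -7 + (2*c**2 - 49) = -7 + (-49 + 2*c**2) = -56 + 2*c**2)
(29219 + 43832)/(25929 + J(k)) = (29219 + 43832)/(25929 + (-56 + 2*(49/312)**2)) = 73051/(25929 + (-56 + 2*(2401/97344))) = 73051/(25929 + (-56 + 2401/48672)) = 73051/(25929 - 2723231/48672) = 73051/(1259293057/48672) = 73051*(48672/1259293057) = 323230752/114481187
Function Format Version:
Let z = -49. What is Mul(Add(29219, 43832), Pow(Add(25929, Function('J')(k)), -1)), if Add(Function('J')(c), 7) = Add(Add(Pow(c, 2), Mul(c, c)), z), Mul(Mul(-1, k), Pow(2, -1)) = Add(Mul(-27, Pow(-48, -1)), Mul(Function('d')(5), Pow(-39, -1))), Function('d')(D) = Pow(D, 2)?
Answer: Rational(323230752, 114481187) ≈ 2.8234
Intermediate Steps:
k = Rational(49, 312) (k = Mul(-2, Add(Mul(-27, Pow(-48, -1)), Mul(Pow(5, 2), Pow(-39, -1)))) = Mul(-2, Add(Mul(-27, Rational(-1, 48)), Mul(25, Rational(-1, 39)))) = Mul(-2, Add(Rational(9, 16), Rational(-25, 39))) = Mul(-2, Rational(-49, 624)) = Rational(49, 312) ≈ 0.15705)
Function('J')(c) = Add(-56, Mul(2, Pow(c, 2))) (Function('J')(c) = Add(-7, Add(Add(Pow(c, 2), Mul(c, c)), -49)) = Add(-7, Add(Add(Pow(c, 2), Pow(c, 2)), -49)) = Add(-7, Add(Mul(2, Pow(c, 2)), -49)) = Add(-7, Add(-49, Mul(2, Pow(c, 2)))) = Add(-56, Mul(2, Pow(c, 2))))
Mul(Add(29219, 43832), Pow(Add(25929, Function('J')(k)), -1)) = Mul(Add(29219, 43832), Pow(Add(25929, Add(-56, Mul(2, Pow(Rational(49, 312), 2)))), -1)) = Mul(73051, Pow(Add(25929, Add(-56, Mul(2, Rational(2401, 97344)))), -1)) = Mul(73051, Pow(Add(25929, Add(-56, Rational(2401, 48672))), -1)) = Mul(73051, Pow(Add(25929, Rational(-2723231, 48672)), -1)) = Mul(73051, Pow(Rational(1259293057, 48672), -1)) = Mul(73051, Rational(48672, 1259293057)) = Rational(323230752, 114481187)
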